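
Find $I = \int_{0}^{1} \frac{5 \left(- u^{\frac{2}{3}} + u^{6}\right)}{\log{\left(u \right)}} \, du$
$\log{\left(\frac{4084101}{3125} \right)}$

Replace the exponent $6$ by a parameter $a$: let $I(a) = \int_{0}^{1} \frac{5 \left(- u^{\frac{2}{3}} + u^{a}\right)}{\log{\left(u \right)}} \, du$.

Since $\dfrac{\partial}{\partial a}\,u^{a} = u^{a} \ln u$, the $\ln u$ in the denominator cancels and
$$\frac{dI}{da} = \int_{0}^{1} 5 u^{a} \, du = 5 \left[\frac{u^{a+1}}{a+1}\right]_0^1 = \frac{5}{a + 1}.$$

Integrating with respect to $a$ gives $I(a) = \log{\left(\frac{243 \left(a + 1\right)^{5}}{3125} \right)} + C$.

At $a = \frac{2}{3}$ the integrand is identically $0$, so $I(\frac{2}{3}) = 0$. The closed form gives $0$, hence $C = 0$.

Setting $a = 6$:
$$I = \log{\left(\frac{4084101}{3125} \right)}.$$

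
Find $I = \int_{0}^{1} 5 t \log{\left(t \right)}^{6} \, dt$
$\frac{225}{8}$

Begin with the known integral
$$J(a) = \int_{0}^{1} 5 t^{a} \, dt = \frac{5}{a + 1}.$$

Differentiating under the integral sign brings down a factor of $\ln t$:
$$\frac{dJ}{da} = \int_{0}^{1} 5 t^{a} \log{\left(t \right)} \, dt = - \frac{5}{\left(a + 1\right)^{2}}.$$

Repeating $6$ times in total — each differentiation brings down another $\ln t$ — gives
$$\frac{d^{6}J}{da^{6}} = \int_{0}^{1} 5 t^{a} \log{\left(t \right)}^{6} \, dt = \frac{3600}{\left(a + 1\right)^{7}},$$
and the integrand here is exactly the target integrand, so $I = \frac{3600}{\left(a + 1\right)^{7}}$.

Setting $a = 1$:
$$I = \frac{225}{8}.$$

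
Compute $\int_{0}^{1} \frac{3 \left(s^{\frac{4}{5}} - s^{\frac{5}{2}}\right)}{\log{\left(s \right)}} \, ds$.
$\log{\left(\frac{5832}{42875} \right)}$

Replace the exponent $\frac{4}{5}$ by a parameter $a$: let $I(a) = \int_{0}^{1} \frac{3 \left(- s^{\frac{5}{2}} + s^{a}\right)}{\log{\left(s \right)}} \, ds$.

Since $\dfrac{\partial}{\partial a}\,s^{a} = s^{a} \ln s$, the $\ln s$ in the denominator cancels and
$$\frac{dI}{da} = \int_{0}^{1} 3 s^{a} \, ds = 3 \left[\frac{s^{a+1}}{a+1}\right]_0^1 = \frac{3}{a + 1}.$$

Integrating with respect to $a$ gives $I(a) = \log{\left(\frac{8 \left(a + 1\right)^{3}}{343} \right)} + C$.

At $a = \frac{5}{2}$ the integrand is identically $0$, so $I(\frac{5}{2}) = 0$. The closed form gives $0$, hence $C = 0$.

Setting $a = \frac{4}{5}$:
$$I = \log{\left(\frac{5832}{42875} \right)}.$$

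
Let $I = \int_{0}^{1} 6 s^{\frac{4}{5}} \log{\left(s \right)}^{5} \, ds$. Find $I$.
$- \frac{1250000}{59049}$

Consider the simpler parametrised integral
$$J(a) = \int_{0}^{1} 6 s^{a} \, ds = \frac{6}{a + 1}.$$

Differentiating under the integral sign brings down a factor of $\ln s$:
$$\frac{dJ}{da} = \int_{0}^{1} 6 s^{a} \log{\left(s \right)} \, ds = - \frac{6}{\left(a + 1\right)^{2}}.$$

Repeating $5$ times in total — each differentiation brings down another $\ln s$ — gives
$$\frac{d^{5}J}{da^{5}} = \int_{0}^{1} 6 s^{a} \log{\left(s \right)}^{5} \, ds = - \frac{720}{\left(a + 1\right)^{6}},$$
and the integrand here is exactly the target integrand, so $I = - \frac{720}{\left(a + 1\right)^{6}}$.

Setting $a = \frac{4}{5}$:
$$I = - \frac{1250000}{59049}.$$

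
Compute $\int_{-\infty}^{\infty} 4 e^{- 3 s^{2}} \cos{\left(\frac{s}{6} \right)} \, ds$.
$\frac{4 \sqrt{3} \sqrt{\pi}}{3 e^{\frac{1}{432}}}$

Treat the cosine frequency as a parameter and define $I(b) = \int_{-\infty}^{\infty} 4 e^{- 3 s^{2}} \cos{\left(b s \right)} \, ds$.

Differentiating under the integral sign,
$$I'(b) = \int_{-\infty}^{\infty} - 4 s e^{- 3 s^{2}} \sin{\left(b s \right)} \, ds.$$

Integrate $\int_{-\infty}^{\infty} s \sin(b s)\, e^{- 3 s^{2}}\, ds$ by parts with $u = \sin(b s)$ and $dv = s\, e^{- 3 s^{2}}\, ds$, giving $v = - \frac{e^{- 3 s^{2}}}{6}$. The boundary term vanishes and
$$\int_{-\infty}^{\infty} s \sin(b s)\, e^{- 3 s^{2}}\, ds = \frac{b}{6} \int_{-\infty}^{\infty} \cos(b s)\, e^{- 3 s^{2}}\, ds,$$
so $I'(b) = - \frac{b}{6}\, I(b)$.

This is a separable first-order ODE; solving with the initial condition $I(0) = \int_{-\infty}^{\infty} 4 e^{- 3 s^{2}}\,ds = \frac{4 \sqrt{3} \sqrt{\pi}}{3}$ gives
$$I(b) = \frac{4 \sqrt{3} \sqrt{\pi} e^{- \frac{b^{2}}{12}}}{3}.$$

Setting $b = \frac{1}{6}$:
$$I = \frac{4 \sqrt{3} \sqrt{\pi}}{3 e^{\frac{1}{432}}}.$$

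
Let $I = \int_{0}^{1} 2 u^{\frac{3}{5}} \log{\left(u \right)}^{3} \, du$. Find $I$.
$- \frac{1875}{1024}$

Start from the elementary integral
$$J(a) = \int_{0}^{1} 2 u^{a} \, du = \frac{2}{a + 1}.$$

Differentiating under the integral sign brings down a factor of $\ln u$:
$$\frac{dJ}{da} = \int_{0}^{1} 2 u^{a} \log{\left(u \right)} \, du = - \frac{2}{\left(a + 1\right)^{2}}.$$

Repeating $3$ times in total — each differentiation brings down another $\ln u$ — gives
$$\frac{d^{3}J}{da^{3}} = \int_{0}^{1} 2 u^{a} \log{\left(u \right)}^{3} \, du = - \frac{12}{\left(a + 1\right)^{4}},$$
and the integrand here is exactly the target integrand, so $I = - \frac{12}{\left(a + 1\right)^{4}}$.

Setting $a = \frac{3}{5}$:
$$I = - \frac{1875}{1024}.$$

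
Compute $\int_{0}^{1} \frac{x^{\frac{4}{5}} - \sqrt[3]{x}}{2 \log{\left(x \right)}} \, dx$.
$\log{\left(\frac{3 \sqrt{15}}{10} \right)}$

Introduce a parameter $a$ in the exponent: let $I(a) = \int_{0}^{1} \frac{- \sqrt[3]{x} + x^{a}}{2 \log{\left(x \right)}} \, dx$.

Since $\dfrac{\partial}{\partial a}\,x^{a} = x^{a} \ln x$, the $\ln x$ in the denominator cancels and
$$\frac{dI}{da} = \int_{0}^{1} \frac{1}{2} x^{a} \, dx = \frac{1}{2} \left[\frac{x^{a+1}}{a+1}\right]_0^1 = \frac{1}{2 \left(a + 1\right)}.$$

Integrating with respect to $a$ gives $I(a) = \frac{\log{\left(a + 1 \right)}}{2} - \log{\left(2 \right)} + \frac{\log{\left(3 \right)}}{2} + C$.

At $a = \frac{1}{3}$ the integrand is identically $0$, so $I(\frac{1}{3}) = 0$. The closed form gives $0$, hence $C = 0$.

Setting $a = \frac{4}{5}$:
$$I = \log{\left(\frac{3 \sqrt{15}}{10} \right)}.$$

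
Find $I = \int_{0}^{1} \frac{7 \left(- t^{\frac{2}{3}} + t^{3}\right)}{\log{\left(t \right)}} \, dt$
$- \log{\left(\frac{78125}{35831808} \right)}$

Consider the one-parameter family: let $I(a) = \int_{0}^{1} \frac{7 \left(t^{3} - t^{a}\right)}{\log{\left(t \right)}} \, dt$.

Since $\dfrac{\partial}{\partial a}\,t^{a} = t^{a} \ln t$, the $\ln t$ in the denominator cancels and
$$\frac{dI}{da} = \int_{0}^{1} -7 t^{a} \, dt = -7 \left[\frac{t^{a+1}}{a+1}\right]_0^1 = - \frac{7}{a + 1}.$$

Integrating with respect to $a$ gives $I(a) = - \log{\left(\frac{\left(a + 1\right)^{7}}{16384} \right)} + C$.

At $a = 3$ the integrand is identically $0$, so $I(3) = 0$. The closed form gives $0$, hence $C = 0$.

Setting $a = \frac{2}{3}$:
$$I = - \log{\left(\frac{78125}{35831808} \right)}.$$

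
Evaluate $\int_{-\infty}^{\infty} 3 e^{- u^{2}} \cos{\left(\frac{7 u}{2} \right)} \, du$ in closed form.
$\frac{3 \sqrt{\pi}}{e^{\frac{49}{16}}}$

Treat the cosine frequency as a parameter and define $I(b) = \int_{-\infty}^{\infty} 3 e^{- u^{2}} \cos{\left(b u \right)} \, du$.

Differentiating under the integral sign,
$$I'(b) = \int_{-\infty}^{\infty} - 3 u e^{- u^{2}} \sin{\left(b u \right)} \, du.$$

Integrate $\int_{-\infty}^{\infty} u \sin(b u)\, e^{- u^{2}}\, du$ by parts with $w = \sin(b u)$ and $dv = u\, e^{- u^{2}}\, du$, giving $v = - \frac{e^{- u^{2}}}{2}$. The boundary term vanishes and
$$\int_{-\infty}^{\infty} u \sin(b u)\, e^{- u^{2}}\, du = \frac{b}{2} \int_{-\infty}^{\infty} \cos(b u)\, e^{- u^{2}}\, du,$$
so $I'(b) = - \frac{b}{2}\, I(b)$.

This is a separable first-order ODE; solving with the initial condition $I(0) = \int_{-\infty}^{\infty} 3 e^{- u^{2}}\,du = 3 \sqrt{\pi}$ gives
$$I(b) = 3 \sqrt{\pi} e^{- \frac{b^{2}}{4}}.$$

Setting $b = \frac{7}{2}$:
$$I = \frac{3 \sqrt{\pi}}{e^{\frac{49}{16}}}.$$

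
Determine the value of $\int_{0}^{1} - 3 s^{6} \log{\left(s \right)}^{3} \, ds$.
$\frac{18}{2401}$

Begin with the known integral
$$J(a) = \int_{0}^{1} - 3 s^{a} \, ds = - \frac{3}{a + 1}.$$

Differentiating under the integral sign brings down a factor of $\ln s$:
$$\frac{dJ}{da} = \int_{0}^{1} - 3 s^{a} \log{\left(s \right)} \, ds = \frac{3}{\left(a + 1\right)^{2}}.$$

Repeating $3$ times in total — each differentiation brings down another $\ln s$ — gives
$$\frac{d^{3}J}{da^{3}} = \int_{0}^{1} - 3 s^{a} \log{\left(s \right)}^{3} \, ds = \frac{18}{\left(a + 1\right)^{4}},$$
and the integrand here is exactly the target integrand, so $I = \frac{18}{\left(a + 1\right)^{4}}$.

Setting $a = 6$:
$$I = \frac{18}{2401}.$$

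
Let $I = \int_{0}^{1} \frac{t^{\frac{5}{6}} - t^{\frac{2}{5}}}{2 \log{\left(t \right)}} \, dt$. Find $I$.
$\log{\left(\frac{\sqrt{2310}}{42} \right)}$

Replace the exponent $\frac{2}{5}$ by a parameter $a$: let $I(a) = \int_{0}^{1} \frac{t^{\frac{5}{6}} - t^{a}}{2 \log{\left(t \right)}} \, dt$.

Since $\dfrac{\partial}{\partial a}\,t^{a} = t^{a} \ln t$, the $\ln t$ in the denominator cancels and
$$\frac{dI}{da} = \int_{0}^{1} - \frac{1}{2} t^{a} \, dt = - \frac{1}{2} \left[\frac{t^{a+1}}{a+1}\right]_0^1 = - \frac{1}{2 a + 2}.$$

Integrating with respect to $a$ gives $I(a) = - \frac{\log{\left(a + 1 \right)}}{2} - \frac{\log{\left(6 \right)}}{2} + \frac{\log{\left(11 \right)}}{2} + C$.

At $a = \frac{5}{6}$ the integrand is identically $0$, so $I(\frac{5}{6}) = 0$. The closed form gives $0$, hence $C = 0$.

Setting $a = \frac{2}{5}$:
$$I = \log{\left(\frac{\sqrt{2310}}{42} \right)}.$$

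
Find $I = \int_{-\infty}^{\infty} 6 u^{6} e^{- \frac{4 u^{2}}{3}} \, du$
$\frac{1215 \sqrt{3} \sqrt{\pi}}{512}$

Start from the elementary integral
$$J(a) = \int_{-\infty}^{\infty} 6 e^{- a u^{2}} \, du = \frac{6 \sqrt{\pi}}{\sqrt{a}}.$$

Differentiating under the integral sign brings down a factor of $(-u^2)$:
$$\frac{dJ}{da} = \int_{-\infty}^{\infty} - 6 u^{2} e^{- a u^{2}} \, du = - \frac{3 \sqrt{\pi}}{a^{\frac{3}{2}}}.$$

Repeating $3$ times in total — each differentiation brings down another $(-u^2)$ — gives
$$\frac{d^{3}J}{da^{3}} = \int_{-\infty}^{\infty} - 6 u^{6} e^{- a u^{2}} \, du = - \frac{45 \sqrt{\pi}}{4 a^{\frac{7}{2}}},$$
and the integrand here is $(-1)^{3}$ times the target integrand, so $I = (-1)^{3}\,\frac{d^{3}J}{da^{3}} = \frac{45 \sqrt{\pi}}{4 a^{\frac{7}{2}}}$.

Setting $a = \frac{4}{3}$:
$$I = \frac{1215 \sqrt{3} \sqrt{\pi}}{512}.$$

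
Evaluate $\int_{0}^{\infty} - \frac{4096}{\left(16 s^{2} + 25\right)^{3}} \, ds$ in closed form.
$- \frac{192 \pi}{3125}$

Begin with the known result
$$J(a) = \int_{0}^{\infty} - \frac{1}{a^{2} + s^{2}} \, ds = - \frac{\pi}{2 a}.$$

Differentiating under the integral sign with respect to $a$,
$$\frac{dJ}{da} = \int_{0}^{\infty} \frac{2 a}{\left(a^{2} + s^{2}\right)^{2}} \, ds = \frac{\pi}{2 a^{2}},$$
so $\int_{0}^{\infty} - \frac{1}{\left(a^{2} + s^{2}\right)^{2}} \, ds = - \frac{\pi}{4 a^{3}}$.

Repeating — each differentiation of $1/(s^2+a^2)^j$ produces $-2ja/(s^2+a^2)^{j+1}$ — and dividing through by $-2ja$ at each step yields, after $2$ differentiations in total,
$$\int_{0}^{\infty} - \frac{1}{\left(a^{2} + s^{2}\right)^{3}} \, ds = - \frac{3 \pi}{16 a^{5}}.$$

Setting $a = \frac{5}{4}$:
$$I = - \frac{192 \pi}{3125}.$$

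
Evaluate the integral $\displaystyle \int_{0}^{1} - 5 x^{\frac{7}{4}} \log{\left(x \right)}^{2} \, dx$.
$- \frac{640}{1331}$

Begin with the known integral
$$J(a) = \int_{0}^{1} - 5 x^{a} \, dx = - \frac{5}{a + 1}.$$

Differentiating under the integral sign brings down a factor of $\ln x$:
$$\frac{dJ}{da} = \int_{0}^{1} - 5 x^{a} \log{\left(x \right)} \, dx = \frac{5}{\left(a + 1\right)^{2}}.$$

Repeating twice in total — each differentiation brings down another $\ln x$ — gives
$$\frac{d^{2}J}{da^{2}} = \int_{0}^{1} - 5 x^{a} \log{\left(x \right)}^{2} \, dx = - \frac{10}{\left(a + 1\right)^{3}},$$
and the integrand here is exactly the target integrand, so $I = - \frac{10}{\left(a + 1\right)^{3}}$.

Setting $a = \frac{7}{4}$:
$$I = - \frac{640}{1331}.$$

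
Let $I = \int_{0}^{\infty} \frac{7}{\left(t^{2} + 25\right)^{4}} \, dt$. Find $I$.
$\frac{7 \pi}{500000}$

Recall the elementary integral
$$J(a) = \int_{0}^{\infty} \frac{7}{a^{2} + t^{2}} \, dt = \frac{7 \pi}{2 a}.$$

Differentiating under the integral sign with respect to $a$,
$$\frac{dJ}{da} = \int_{0}^{\infty} - \frac{14 a}{\left(a^{2} + t^{2}\right)^{2}} \, dt = - \frac{7 \pi}{2 a^{2}},$$
so $\int_{0}^{\infty} \frac{7}{\left(a^{2} + t^{2}\right)^{2}} \, dt = \frac{7 \pi}{4 a^{3}}$.

Repeating — each differentiation of $1/(t^2+a^2)^j$ produces $-2ja/(t^2+a^2)^{j+1}$ — and dividing through by $-2ja$ at each step yields, after $3$ differentiations in total,
$$\int_{0}^{\infty} \frac{7}{\left(a^{2} + t^{2}\right)^{4}} \, dt = \frac{35 \pi}{32 a^{7}}.$$

Setting $a = 5$:
$$I = \frac{7 \pi}{500000}.$$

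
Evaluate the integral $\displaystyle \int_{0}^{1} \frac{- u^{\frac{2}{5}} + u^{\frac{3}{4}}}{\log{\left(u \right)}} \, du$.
$\log{\left(\frac{5}{4} \right)}$

Consider the one-parameter family: let $I(a) = \int_{0}^{1} \frac{- u^{\frac{2}{5}} + u^{a}}{\log{\left(u \right)}} \, du$.

Since $\dfrac{\partial}{\partial a}\,u^{a} = u^{a} \ln u$, the $\ln u$ in the denominator cancels and
$$\frac{dI}{da} = \int_{0}^{1} u^{a} \, du = \left[\frac{u^{a+1}}{a+1}\right]_0^1 = \frac{1}{a + 1}.$$

Integrating with respect to $a$ gives $I(a) = \log{\left(\frac{5 a}{7} + \frac{5}{7} \right)} + C$.

At $a = \frac{2}{5}$ the integrand is identically $0$, so $I(\frac{2}{5}) = 0$. The closed form gives $0$, hence $C = 0$.

Setting $a = \frac{3}{4}$:
$$I = \log{\left(\frac{5}{4} \right)}.$$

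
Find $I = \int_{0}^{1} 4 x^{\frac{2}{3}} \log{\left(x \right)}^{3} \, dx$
$- \frac{1944}{625}$

Begin with the known integral
$$J(a) = \int_{0}^{1} 4 x^{a} \, dx = \frac{4}{a + 1}.$$

Differentiating under the integral sign brings down a factor of $\ln x$:
$$\frac{dJ}{da} = \int_{0}^{1} 4 x^{a} \log{\left(x \right)} \, dx = - \frac{4}{\left(a + 1\right)^{2}}.$$

Repeating $3$ times in total — each differentiation brings down another $\ln x$ — gives
$$\frac{d^{3}J}{da^{3}} = \int_{0}^{1} 4 x^{a} \log{\left(x \right)}^{3} \, dx = - \frac{24}{\left(a + 1\right)^{4}},$$
and the integrand here is exactly the target integrand, so $I = - \frac{24}{\left(a + 1\right)^{4}}$.

Setting $a = \frac{2}{3}$:
$$I = - \frac{1944}{625}.$$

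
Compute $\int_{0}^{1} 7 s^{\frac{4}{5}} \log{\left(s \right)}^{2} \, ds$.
$\frac{1750}{729}$

Start from the elementary integral
$$J(a) = \int_{0}^{1} 7 s^{a} \, ds = \frac{7}{a + 1}.$$

Differentiating under the integral sign brings down a factor of $\ln s$:
$$\frac{dJ}{da} = \int_{0}^{1} 7 s^{a} \log{\left(s \right)} \, ds = - \frac{7}{\left(a + 1\right)^{2}}.$$

Repeating twice in total — each differentiation brings down another $\ln s$ — gives
$$\frac{d^{2}J}{da^{2}} = \int_{0}^{1} 7 s^{a} \log{\left(s \right)}^{2} \, ds = \frac{14}{\left(a + 1\right)^{3}},$$
and the integrand here is exactly the target integrand, so $I = \frac{14}{\left(a + 1\right)^{3}}$.

Setting $a = \frac{4}{5}$:
$$I = \frac{1750}{729}.$$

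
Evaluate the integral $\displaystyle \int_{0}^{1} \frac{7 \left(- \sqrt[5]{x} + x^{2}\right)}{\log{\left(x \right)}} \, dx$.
$\log{\left(\frac{78125}{128} \right)}$

Introduce a parameter $a$ in the exponent: let $I(a) = \int_{0}^{1} \frac{7 \left(x^{2} - x^{a}\right)}{\log{\left(x \right)}} \, dx$.

Since $\dfrac{\partial}{\partial a}\,x^{a} = x^{a} \ln x$, the $\ln x$ in the denominator cancels and
$$\frac{dI}{da} = \int_{0}^{1} -7 x^{a} \, dx = -7 \left[\frac{x^{a+1}}{a+1}\right]_0^1 = - \frac{7}{a + 1}.$$

Integrating with respect to $a$ gives $I(a) = \log{\left(\frac{2187}{\left(a + 1\right)^{7}} \right)} + C$.

At $a = 2$ the integrand is identically $0$, so $I(2) = 0$. The closed form gives $0$, hence $C = 0$.

Setting $a = \frac{1}{5}$:
$$I = \log{\left(\frac{78125}{128} \right)}.$$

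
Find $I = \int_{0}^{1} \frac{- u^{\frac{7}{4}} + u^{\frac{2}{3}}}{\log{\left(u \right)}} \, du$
$\log{\left(\frac{20}{33} \right)}$

Consider the one-parameter family: let $I(a) = \int_{0}^{1} \frac{- u^{\frac{7}{4}} + u^{a}}{\log{\left(u \right)}} \, du$.

Since $\dfrac{\partial}{\partial a}\,u^{a} = u^{a} \ln u$, the $\ln u$ in the denominator cancels and
$$\frac{dI}{da} = \int_{0}^{1} u^{a} \, du = \left[\frac{u^{a+1}}{a+1}\right]_0^1 = \frac{1}{a + 1}.$$

Integrating with respect to $a$ gives $I(a) = \log{\left(\frac{4 a}{11} + \frac{4}{11} \right)} + C$.

At $a = \frac{7}{4}$ the integrand is identically $0$, so $I(\frac{7}{4}) = 0$. The closed form gives $0$, hence $C = 0$.

Setting $a = \frac{2}{3}$:
$$I = \log{\left(\frac{20}{33} \right)}.$$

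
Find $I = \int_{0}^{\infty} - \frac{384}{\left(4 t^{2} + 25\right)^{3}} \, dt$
$- \frac{36 \pi}{3125}$

Begin with the known result
$$J(a) = \int_{0}^{\infty} - \frac{6}{a^{2} + t^{2}} \, dt = - \frac{3 \pi}{a}.$$

Differentiating under the integral sign with respect to $a$,
$$\frac{dJ}{da} = \int_{0}^{\infty} \frac{12 a}{\left(a^{2} + t^{2}\right)^{2}} \, dt = \frac{3 \pi}{a^{2}},$$
so $\int_{0}^{\infty} - \frac{6}{\left(a^{2} + t^{2}\right)^{2}} \, dt = - \frac{3 \pi}{2 a^{3}}$.

Repeating — each differentiation of $1/(t^2+a^2)^j$ produces $-2ja/(t^2+a^2)^{j+1}$ — and dividing through by $-2ja$ at each step yields, after $2$ differentiations in total,
$$\int_{0}^{\infty} - \frac{6}{\left(a^{2} + t^{2}\right)^{3}} \, dt = - \frac{9 \pi}{8 a^{5}}.$$

Setting $a = \frac{5}{2}$:
$$I = - \frac{36 \pi}{3125}.$$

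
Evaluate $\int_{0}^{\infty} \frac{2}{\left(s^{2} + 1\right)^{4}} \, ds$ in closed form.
$\frac{5 \pi}{16}$

Start from the standard arctangent integral
$$J(a) = \int_{0}^{\infty} \frac{2}{a^{2} + s^{2}} \, ds = \frac{\pi}{a}.$$

Differentiating under the integral sign with respect to $a$,
$$\frac{dJ}{da} = \int_{0}^{\infty} - \frac{4 a}{\left(a^{2} + s^{2}\right)^{2}} \, ds = - \frac{\pi}{a^{2}},$$
so $\int_{0}^{\infty} \frac{2}{\left(a^{2} + s^{2}\right)^{2}} \, ds = \frac{\pi}{2 a^{3}}$.

Repeating — each differentiation of $1/(s^2+a^2)^j$ produces $-2ja/(s^2+a^2)^{j+1}$ — and dividing through by $-2ja$ at each step yields, after $3$ differentiations in total,
$$\int_{0}^{\infty} \frac{2}{\left(a^{2} + s^{2}\right)^{4}} \, ds = \frac{5 \pi}{16 a^{7}}.$$

Setting $a = 1$:
$$I = \frac{5 \pi}{16}.$$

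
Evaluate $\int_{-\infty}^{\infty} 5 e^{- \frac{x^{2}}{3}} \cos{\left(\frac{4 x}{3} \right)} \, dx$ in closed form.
$\frac{5 \sqrt{3} \sqrt{\pi}}{e^{\frac{4}{3}}}$

Define $I(b) = \int_{-\infty}^{\infty} 5 e^{- \frac{x^{2}}{3}} \cos{\left(b x \right)} \, dx$.

Differentiating under the integral sign,
$$I'(b) = \int_{-\infty}^{\infty} - 5 x e^{- \frac{x^{2}}{3}} \sin{\left(b x \right)} \, dx.$$

Integrate $\int_{-\infty}^{\infty} x \sin(b x)\, e^{- \frac{x^{2}}{3}}\, dx$ by parts with $u = \sin(b x)$ and $dv = x\, e^{- \frac{x^{2}}{3}}\, dx$, giving $v = - \frac{3 e^{- \frac{x^{2}}{3}}}{2}$. The boundary term vanishes and
$$\int_{-\infty}^{\infty} x \sin(b x)\, e^{- \frac{x^{2}}{3}}\, dx = \frac{3 b}{2} \int_{-\infty}^{\infty} \cos(b x)\, e^{- \frac{x^{2}}{3}}\, dx,$$
so $I'(b) = - \frac{3 b}{2}\, I(b)$.

This is a separable first-order ODE; solving with the initial condition $I(0) = \int_{-\infty}^{\infty} 5 e^{- \frac{x^{2}}{3}}\,dx = 5 \sqrt{3} \sqrt{\pi}$ gives
$$I(b) = 5 \sqrt{3} \sqrt{\pi} e^{- \frac{3 b^{2}}{4}}.$$

Setting $b = \frac{4}{3}$:
$$I = \frac{5 \sqrt{3} \sqrt{\pi}}{e^{\frac{4}{3}}}.$$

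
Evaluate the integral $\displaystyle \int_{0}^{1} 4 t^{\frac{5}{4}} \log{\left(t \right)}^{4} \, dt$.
$\frac{32768}{19683}$

Start from the elementary integral
$$J(a) = \int_{0}^{1} 4 t^{a} \, dt = \frac{4}{a + 1}.$$

Differentiating under the integral sign brings down a factor of $\ln t$:
$$\frac{dJ}{da} = \int_{0}^{1} 4 t^{a} \log{\left(t \right)} \, dt = - \frac{4}{\left(a + 1\right)^{2}}.$$

Repeating $4$ times in total — each differentiation brings down another $\ln t$ — gives
$$\frac{d^{4}J}{da^{4}} = \int_{0}^{1} 4 t^{a} \log{\left(t \right)}^{4} \, dt = \frac{96}{\left(a + 1\right)^{5}},$$
and the integrand here is exactly the target integrand, so $I = \frac{96}{\left(a + 1\right)^{5}}$.

Setting $a = \frac{5}{4}$:
$$I = \frac{32768}{19683}.$$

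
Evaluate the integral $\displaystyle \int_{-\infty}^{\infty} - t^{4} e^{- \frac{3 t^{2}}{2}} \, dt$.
$- \frac{\sqrt{6} \sqrt{\pi}}{9}$

Start from the elementary integral
$$J(a) = \int_{-\infty}^{\infty} - e^{- a t^{2}} \, dt = - \frac{\sqrt{\pi}}{\sqrt{a}}.$$

Differentiating under the integral sign brings down a factor of $(-t^2)$:
$$\frac{dJ}{da} = \int_{-\infty}^{\infty} t^{2} e^{- a t^{2}} \, dt = \frac{\sqrt{\pi}}{2 a^{\frac{3}{2}}}.$$

Repeating twice in total — each differentiation brings down another $(-t^2)$ — gives
$$\frac{d^{2}J}{da^{2}} = \int_{-\infty}^{\infty} - t^{4} e^{- a t^{2}} \, dt = - \frac{3 \sqrt{\pi}}{4 a^{\frac{5}{2}}},$$
and the integrand here is exactly the target integrand, so $I = - \frac{3 \sqrt{\pi}}{4 a^{\frac{5}{2}}}$.

Setting $a = \frac{3}{2}$:
$$I = - \frac{\sqrt{6} \sqrt{\pi}}{9}.$$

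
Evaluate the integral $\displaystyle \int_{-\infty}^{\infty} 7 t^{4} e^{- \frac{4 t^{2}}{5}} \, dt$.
$\frac{525 \sqrt{5} \sqrt{\pi}}{128}$

Begin with the known integral
$$J(a) = \int_{-\infty}^{\infty} 7 e^{- a t^{2}} \, dt = \frac{7 \sqrt{\pi}}{\sqrt{a}}.$$

Differentiating under the integral sign brings down a factor of $(-t^2)$:
$$\frac{dJ}{da} = \int_{-\infty}^{\infty} - 7 t^{2} e^{- a t^{2}} \, dt = - \frac{7 \sqrt{\pi}}{2 a^{\frac{3}{2}}}.$$

Repeating twice in total — each differentiation brings down another $(-t^2)$ — gives
$$\frac{d^{2}J}{da^{2}} = \int_{-\infty}^{\infty} 7 t^{4} e^{- a t^{2}} \, dt = \frac{21 \sqrt{\pi}}{4 a^{\frac{5}{2}}},$$
and the integrand here is exactly the target integrand, so $I = \frac{21 \sqrt{\pi}}{4 a^{\frac{5}{2}}}$.

Setting $a = \frac{4}{5}$:
$$I = \frac{525 \sqrt{5} \sqrt{\pi}}{128}.$$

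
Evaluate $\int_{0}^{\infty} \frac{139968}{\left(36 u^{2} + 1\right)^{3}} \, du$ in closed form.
$4374 \pi$

Recall the elementary integral
$$J(a) = \int_{0}^{\infty} \frac{3}{a^{2} + u^{2}} \, du = \frac{3 \pi}{2 a}.$$

Differentiating under the integral sign with respect to $a$,
$$\frac{dJ}{da} = \int_{0}^{\infty} - \frac{6 a}{\left(a^{2} + u^{2}\right)^{2}} \, du = - \frac{3 \pi}{2 a^{2}},$$
so $\int_{0}^{\infty} \frac{3}{\left(a^{2} + u^{2}\right)^{2}} \, du = \frac{3 \pi}{4 a^{3}}$.

Repeating — each differentiation of $1/(u^2+a^2)^j$ produces $-2ja/(u^2+a^2)^{j+1}$ — and dividing through by $-2ja$ at each step yields, after $2$ differentiations in total,
$$\int_{0}^{\infty} \frac{3}{\left(a^{2} + u^{2}\right)^{3}} \, du = \frac{9 \pi}{16 a^{5}}.$$

Setting $a = \frac{1}{6}$:
$$I = 4374 \pi.$$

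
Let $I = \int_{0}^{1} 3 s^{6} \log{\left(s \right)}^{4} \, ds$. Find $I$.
$\frac{72}{16807}$

Consider the simpler parametrised integral
$$J(a) = \int_{0}^{1} 3 s^{a} \, ds = \frac{3}{a + 1}.$$

Differentiating under the integral sign brings down a factor of $\ln s$:
$$\frac{dJ}{da} = \int_{0}^{1} 3 s^{a} \log{\left(s \right)} \, ds = - \frac{3}{\left(a + 1\right)^{2}}.$$

Repeating $4$ times in total — each differentiation brings down another $\ln s$ — gives
$$\frac{d^{4}J}{da^{4}} = \int_{0}^{1} 3 s^{a} \log{\left(s \right)}^{4} \, ds = \frac{72}{\left(a + 1\right)^{5}},$$
and the integrand here is exactly the target integrand, so $I = \frac{72}{\left(a + 1\right)^{5}}$.

Setting $a = 6$:
$$I = \frac{72}{16807}.$$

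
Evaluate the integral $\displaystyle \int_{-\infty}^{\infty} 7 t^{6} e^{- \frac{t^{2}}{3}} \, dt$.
$\frac{2835 \sqrt{3} \sqrt{\pi}}{8}$

Start from the elementary integral
$$J(a) = \int_{-\infty}^{\infty} 7 e^{- a t^{2}} \, dt = \frac{7 \sqrt{\pi}}{\sqrt{a}}.$$

Differentiating under the integral sign brings down a factor of $(-t^2)$:
$$\frac{dJ}{da} = \int_{-\infty}^{\infty} - 7 t^{2} e^{- a t^{2}} \, dt = - \frac{7 \sqrt{\pi}}{2 a^{\frac{3}{2}}}.$$

Repeating $3$ times in total — each differentiation brings down another $(-t^2)$ — gives
$$\frac{d^{3}J}{da^{3}} = \int_{-\infty}^{\infty} - 7 t^{6} e^{- a t^{2}} \, dt = - \frac{105 \sqrt{\pi}}{8 a^{\frac{7}{2}}},$$
and the integrand here is $(-1)^{3}$ times the target integrand, so $I = (-1)^{3}\,\frac{d^{3}J}{da^{3}} = \frac{105 \sqrt{\pi}}{8 a^{\frac{7}{2}}}$.

Setting $a = \frac{1}{3}$:
$$I = \frac{2835 \sqrt{3} \sqrt{\pi}}{8}.$$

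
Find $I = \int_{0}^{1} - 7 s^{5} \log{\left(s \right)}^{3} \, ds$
$\frac{7}{216}$

Begin with the known integral
$$J(a) = \int_{0}^{1} - 7 s^{a} \, ds = - \frac{7}{a + 1}.$$

Differentiating under the integral sign brings down a factor of $\ln s$:
$$\frac{dJ}{da} = \int_{0}^{1} - 7 s^{a} \log{\left(s \right)} \, ds = \frac{7}{\left(a + 1\right)^{2}}.$$

Repeating $3$ times in total — each differentiation brings down another $\ln s$ — gives
$$\frac{d^{3}J}{da^{3}} = \int_{0}^{1} - 7 s^{a} \log{\left(s \right)}^{3} \, ds = \frac{42}{\left(a + 1\right)^{4}},$$
and the integrand here is exactly the target integrand, so $I = \frac{42}{\left(a + 1\right)^{4}}$.

Setting $a = 5$:
$$I = \frac{7}{216}.$$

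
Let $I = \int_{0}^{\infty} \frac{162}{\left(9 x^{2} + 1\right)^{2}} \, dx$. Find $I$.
$\frac{27 \pi}{2}$

Begin with the known result
$$J(a) = \int_{0}^{\infty} \frac{2}{a^{2} + x^{2}} \, dx = \frac{\pi}{a}.$$

Differentiating under the integral sign with respect to $a$,
$$\frac{dJ}{da} = \int_{0}^{\infty} - \frac{4 a}{\left(a^{2} + x^{2}\right)^{2}} \, dx = - \frac{\pi}{a^{2}},$$
so $\int_{0}^{\infty} \frac{2}{\left(a^{2} + x^{2}\right)^{2}} \, dx = \frac{\pi}{2 a^{3}}$.

Setting $a = \frac{1}{3}$:
$$I = \frac{27 \pi}{2}.$$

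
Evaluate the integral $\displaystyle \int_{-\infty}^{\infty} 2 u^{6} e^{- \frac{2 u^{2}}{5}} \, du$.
$\frac{1875 \sqrt{10} \sqrt{\pi}}{64}$

Begin with the known integral
$$J(a) = \int_{-\infty}^{\infty} 2 e^{- a u^{2}} \, du = \frac{2 \sqrt{\pi}}{\sqrt{a}}.$$

Differentiating under the integral sign brings down a factor of $(-u^2)$:
$$\frac{dJ}{da} = \int_{-\infty}^{\infty} - 2 u^{2} e^{- a u^{2}} \, du = - \frac{\sqrt{\pi}}{a^{\frac{3}{2}}}.$$

Repeating $3$ times in total — each differentiation brings down another $(-u^2)$ — gives
$$\frac{d^{3}J}{da^{3}} = \int_{-\infty}^{\infty} - 2 u^{6} e^{- a u^{2}} \, du = - \frac{15 \sqrt{\pi}}{4 a^{\frac{7}{2}}},$$
and the integrand here is $(-1)^{3}$ times the target integrand, so $I = (-1)^{3}\,\frac{d^{3}J}{da^{3}} = \frac{15 \sqrt{\pi}}{4 a^{\frac{7}{2}}}$.

Setting $a = \frac{2}{5}$:
$$I = \frac{1875 \sqrt{10} \sqrt{\pi}}{64}.$$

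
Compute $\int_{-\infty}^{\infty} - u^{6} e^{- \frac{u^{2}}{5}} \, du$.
$- \frac{1875 \sqrt{5} \sqrt{\pi}}{8}$

Begin with the known integral
$$J(a) = \int_{-\infty}^{\infty} - e^{- a u^{2}} \, du = - \frac{\sqrt{\pi}}{\sqrt{a}}.$$

Differentiating under the integral sign brings down a factor of $(-u^2)$:
$$\frac{dJ}{da} = \int_{-\infty}^{\infty} u^{2} e^{- a u^{2}} \, du = \frac{\sqrt{\pi}}{2 a^{\frac{3}{2}}}.$$

Repeating $3$ times in total — each differentiation brings down another $(-u^2)$ — gives
$$\frac{d^{3}J}{da^{3}} = \int_{-\infty}^{\infty} u^{6} e^{- a u^{2}} \, du = \frac{15 \sqrt{\pi}}{8 a^{\frac{7}{2}}},$$
and the integrand here is $(-1)^{3}$ times the target integrand, so $I = (-1)^{3}\,\frac{d^{3}J}{da^{3}} = - \frac{15 \sqrt{\pi}}{8 a^{\frac{7}{2}}}$.

Setting $a = \frac{1}{5}$:
$$I = - \frac{1875 \sqrt{5} \sqrt{\pi}}{8}.$$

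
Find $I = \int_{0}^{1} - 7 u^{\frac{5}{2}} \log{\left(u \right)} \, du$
$\frac{4}{7}$

Start from the elementary integral
$$J(a) = \int_{0}^{1} - 7 u^{a} \, du = - \frac{7}{a + 1}.$$

Differentiating under the integral sign brings down a factor of $\ln u$:
$$\frac{dJ}{da} = \int_{0}^{1} - 7 u^{a} \log{\left(u \right)} \, du = \frac{7}{\left(a + 1\right)^{2}}.$$

The integral on the left is $I$, so $I = \frac{7}{\left(a + 1\right)^{2}}$.

Setting $a = \frac{5}{2}$:
$$I = \frac{4}{7}.$$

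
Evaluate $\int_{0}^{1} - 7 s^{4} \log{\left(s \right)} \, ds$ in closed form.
$\frac{7}{25}$

Begin with the known integral
$$J(a) = \int_{0}^{1} - 7 s^{a} \, ds = - \frac{7}{a + 1}.$$

Differentiating under the integral sign brings down a factor of $\ln s$:
$$\frac{dJ}{da} = \int_{0}^{1} - 7 s^{a} \log{\left(s \right)} \, ds = \frac{7}{\left(a + 1\right)^{2}}.$$

The integral on the left is $I$, so $I = \frac{7}{\left(a + 1\right)^{2}}$.

Setting $a = 4$:
$$I = \frac{7}{25}.$$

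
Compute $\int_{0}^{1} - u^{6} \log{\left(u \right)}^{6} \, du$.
$- \frac{720}{823543}$

Consider the simpler parametrised integral
$$J(a) = \int_{0}^{1} - u^{a} \, du = - \frac{1}{a + 1}.$$

Differentiating under the integral sign brings down a factor of $\ln u$:
$$\frac{dJ}{da} = \int_{0}^{1} - u^{a} \log{\left(u \right)} \, du = \frac{1}{\left(a + 1\right)^{2}}.$$

Repeating $6$ times in total — each differentiation brings down another $\ln u$ — gives
$$\frac{d^{6}J}{da^{6}} = \int_{0}^{1} - u^{a} \log{\left(u \right)}^{6} \, du = - \frac{720}{\left(a + 1\right)^{7}},$$
and the integrand here is exactly the target integrand, so $I = - \frac{720}{\left(a + 1\right)^{7}}$.

Setting $a = 6$:
$$I = - \frac{720}{823543}.$$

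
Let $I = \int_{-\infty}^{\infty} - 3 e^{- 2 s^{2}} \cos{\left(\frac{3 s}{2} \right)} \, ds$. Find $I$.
$- \frac{3 \sqrt{2} \sqrt{\pi}}{2 e^{\frac{9}{32}}}$

Let $b$ denote the cosine frequency and define $I(b) = \int_{-\infty}^{\infty} - 3 e^{- 2 s^{2}} \cos{\left(b s \right)} \, ds$.

Differentiating under the integral sign,
$$I'(b) = \int_{-\infty}^{\infty} 3 s e^{- 2 s^{2}} \sin{\left(b s \right)} \, ds.$$

Integrate $\int_{-\infty}^{\infty} s \sin(b s)\, e^{- 2 s^{2}}\, ds$ by parts with $u = \sin(b s)$ and $dv = s\, e^{- 2 s^{2}}\, ds$, giving $v = - \frac{e^{- 2 s^{2}}}{4}$. The boundary term vanishes and
$$\int_{-\infty}^{\infty} s \sin(b s)\, e^{- 2 s^{2}}\, ds = \frac{b}{4} \int_{-\infty}^{\infty} \cos(b s)\, e^{- 2 s^{2}}\, ds,$$
so $I'(b) = - \frac{b}{4}\, I(b)$.

This is a separable first-order ODE; solving with the initial condition $I(0) = \int_{-\infty}^{\infty} - 3 e^{- 2 s^{2}}\,ds = - \frac{3 \sqrt{2} \sqrt{\pi}}{2}$ gives
$$I(b) = - \frac{3 \sqrt{2} \sqrt{\pi} e^{- \frac{b^{2}}{8}}}{2}.$$

Setting $b = \frac{3}{2}$:
$$I = - \frac{3 \sqrt{2} \sqrt{\pi}}{2 e^{\frac{9}{32}}}.$$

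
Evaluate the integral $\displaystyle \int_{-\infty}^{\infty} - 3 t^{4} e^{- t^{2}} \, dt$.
$- \frac{9 \sqrt{\pi}}{4}$

Begin with the known integral
$$J(a) = \int_{-\infty}^{\infty} - 3 e^{- a t^{2}} \, dt = - \frac{3 \sqrt{\pi}}{\sqrt{a}}.$$

Differentiating under the integral sign brings down a factor of $(-t^2)$:
$$\frac{dJ}{da} = \int_{-\infty}^{\infty} 3 t^{2} e^{- a t^{2}} \, dt = \frac{3 \sqrt{\pi}}{2 a^{\frac{3}{2}}}.$$

Repeating twice in total — each differentiation brings down another $(-t^2)$ — gives
$$\frac{d^{2}J}{da^{2}} = \int_{-\infty}^{\infty} - 3 t^{4} e^{- a t^{2}} \, dt = - \frac{9 \sqrt{\pi}}{4 a^{\frac{5}{2}}},$$
and the integrand here is exactly the target integrand, so $I = - \frac{9 \sqrt{\pi}}{4 a^{\frac{5}{2}}}$.

Setting $a = 1$:
$$I = - \frac{9 \sqrt{\pi}}{4}.$$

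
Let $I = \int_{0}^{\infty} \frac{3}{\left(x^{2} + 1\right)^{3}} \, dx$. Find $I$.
$\frac{9 \pi}{16}$

Begin with the known result
$$J(a) = \int_{0}^{\infty} \frac{3}{a^{2} + x^{2}} \, dx = \frac{3 \pi}{2 a}.$$

Differentiating under the integral sign with respect to $a$,
$$\frac{dJ}{da} = \int_{0}^{\infty} - \frac{6 a}{\left(a^{2} + x^{2}\right)^{2}} \, dx = - \frac{3 \pi}{2 a^{2}},$$
so $\int_{0}^{\infty} \frac{3}{\left(a^{2} + x^{2}\right)^{2}} \, dx = \frac{3 \pi}{4 a^{3}}$.

Repeating — each differentiation of $1/(x^2+a^2)^j$ produces $-2ja/(x^2+a^2)^{j+1}$ — and dividing through by $-2ja$ at each step yields, after $2$ differentiations in total,
$$\int_{0}^{\infty} \frac{3}{\left(a^{2} + x^{2}\right)^{3}} \, dx = \frac{9 \pi}{16 a^{5}}.$$

Setting $a = 1$:
$$I = \frac{9 \pi}{16}.$$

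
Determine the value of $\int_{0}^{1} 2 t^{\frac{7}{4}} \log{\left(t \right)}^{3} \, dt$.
$- \frac{3072}{14641}$

Begin with the known integral
$$J(a) = \int_{0}^{1} 2 t^{a} \, dt = \frac{2}{a + 1}.$$

Differentiating under the integral sign brings down a factor of $\ln t$:
$$\frac{dJ}{da} = \int_{0}^{1} 2 t^{a} \log{\left(t \right)} \, dt = - \frac{2}{\left(a + 1\right)^{2}}.$$

Repeating $3$ times in total — each differentiation brings down another $\ln t$ — gives
$$\frac{d^{3}J}{da^{3}} = \int_{0}^{1} 2 t^{a} \log{\left(t \right)}^{3} \, dt = - \frac{12}{\left(a + 1\right)^{4}},$$
and the integrand here is exactly the target integrand, so $I = - \frac{12}{\left(a + 1\right)^{4}}$.

Setting $a = \frac{7}{4}$:
$$I = - \frac{3072}{14641}.$$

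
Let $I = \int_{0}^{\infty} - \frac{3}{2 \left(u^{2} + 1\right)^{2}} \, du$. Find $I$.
$- \frac{3 \pi}{8}$

Start from the standard arctangent integral
$$J(a) = \int_{0}^{\infty} - \frac{3}{2 \left(a^{2} + u^{2}\right)} \, du = - \frac{3 \pi}{4 a}.$$

Differentiating under the integral sign with respect to $a$,
$$\frac{dJ}{da} = \int_{0}^{\infty} \frac{3 a}{\left(a^{2} + u^{2}\right)^{2}} \, du = \frac{3 \pi}{4 a^{2}},$$
so $\int_{0}^{\infty} - \frac{3}{2 \left(a^{2} + u^{2}\right)^{2}} \, du = - \frac{3 \pi}{8 a^{3}}$.

Setting $a = 1$:
$$I = - \frac{3 \pi}{8}.$$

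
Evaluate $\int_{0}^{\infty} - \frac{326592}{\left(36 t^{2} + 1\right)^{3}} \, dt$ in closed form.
$- 10206 \pi$

Start from the standard arctangent integral
$$J(a) = \int_{0}^{\infty} - \frac{7}{a^{2} + t^{2}} \, dt = - \frac{7 \pi}{2 a}.$$

Differentiating under the integral sign with respect to $a$,
$$\frac{dJ}{da} = \int_{0}^{\infty} \frac{14 a}{\left(a^{2} + t^{2}\right)^{2}} \, dt = \frac{7 \pi}{2 a^{2}},$$
so $\int_{0}^{\infty} - \frac{7}{\left(a^{2} + t^{2}\right)^{2}} \, dt = - \frac{7 \pi}{4 a^{3}}$.

Repeating — each differentiation of $1/(t^2+a^2)^j$ produces $-2ja/(t^2+a^2)^{j+1}$ — and dividing through by $-2ja$ at each step yields, after $2$ differentiations in total,
$$\int_{0}^{\infty} - \frac{7}{\left(a^{2} + t^{2}\right)^{3}} \, dt = - \frac{21 \pi}{16 a^{5}}.$$

Setting $a = \frac{1}{6}$:
$$I = - 10206 \pi.$$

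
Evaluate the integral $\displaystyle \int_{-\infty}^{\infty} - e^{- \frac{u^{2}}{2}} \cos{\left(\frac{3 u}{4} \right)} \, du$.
$- \frac{\sqrt{2} \sqrt{\pi}}{e^{\frac{9}{32}}}$

Define $I(b) = \int_{-\infty}^{\infty} - e^{- \frac{u^{2}}{2}} \cos{\left(b u \right)} \, du$.

Differentiating under the integral sign,
$$I'(b) = \int_{-\infty}^{\infty} u e^{- \frac{u^{2}}{2}} \sin{\left(b u \right)} \, du.$$

Integrate $\int_{-\infty}^{\infty} u \sin(b u)\, e^{- \frac{u^{2}}{2}}\, du$ by parts with $w = \sin(b u)$ and $dv = u\, e^{- \frac{u^{2}}{2}}\, du$, giving $v = - e^{- \frac{u^{2}}{2}}$. The boundary term vanishes and
$$\int_{-\infty}^{\infty} u \sin(b u)\, e^{- \frac{u^{2}}{2}}\, du = b \int_{-\infty}^{\infty} \cos(b u)\, e^{- \frac{u^{2}}{2}}\, du,$$
so $I'(b) = - b\, I(b)$.

This is a separable first-order ODE; solving with the initial condition $I(0) = \int_{-\infty}^{\infty} - e^{- \frac{u^{2}}{2}}\,du = - \sqrt{2} \sqrt{\pi}$ gives
$$I(b) = - \sqrt{2} \sqrt{\pi} e^{- \frac{b^{2}}{2}}.$$

Setting $b = \frac{3}{4}$:
$$I = - \frac{\sqrt{2} \sqrt{\pi}}{e^{\frac{9}{32}}}.$$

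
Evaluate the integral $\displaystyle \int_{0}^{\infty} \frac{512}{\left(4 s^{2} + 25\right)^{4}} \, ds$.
$\frac{8 \pi}{15625}$

Begin with the known result
$$J(a) = \int_{0}^{\infty} \frac{2}{a^{2} + s^{2}} \, ds = \frac{\pi}{a}.$$

Differentiating under the integral sign with respect to $a$,
$$\frac{dJ}{da} = \int_{0}^{\infty} - \frac{4 a}{\left(a^{2} + s^{2}\right)^{2}} \, ds = - \frac{\pi}{a^{2}},$$
so $\int_{0}^{\infty} \frac{2}{\left(a^{2} + s^{2}\right)^{2}} \, ds = \frac{\pi}{2 a^{3}}$.

Repeating — each differentiation of $1/(s^2+a^2)^j$ produces $-2ja/(s^2+a^2)^{j+1}$ — and dividing through by $-2ja$ at each step yields, after $3$ differentiations in total,
$$\int_{0}^{\infty} \frac{2}{\left(a^{2} + s^{2}\right)^{4}} \, ds = \frac{5 \pi}{16 a^{7}}.$$

Setting $a = \frac{5}{2}$:
$$I = \frac{8 \pi}{15625}.$$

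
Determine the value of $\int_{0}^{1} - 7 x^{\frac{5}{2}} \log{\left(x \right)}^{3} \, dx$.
$\frac{96}{343}$

Start from the elementary integral
$$J(a) = \int_{0}^{1} - 7 x^{a} \, dx = - \frac{7}{a + 1}.$$

Differentiating under the integral sign brings down a factor of $\ln x$:
$$\frac{dJ}{da} = \int_{0}^{1} - 7 x^{a} \log{\left(x \right)} \, dx = \frac{7}{\left(a + 1\right)^{2}}.$$

Repeating $3$ times in total — each differentiation brings down another $\ln x$ — gives
$$\frac{d^{3}J}{da^{3}} = \int_{0}^{1} - 7 x^{a} \log{\left(x \right)}^{3} \, dx = \frac{42}{\left(a + 1\right)^{4}},$$
and the integrand here is exactly the target integrand, so $I = \frac{42}{\left(a + 1\right)^{4}}$.

Setting $a = \frac{5}{2}$:
$$I = \frac{96}{343}.$$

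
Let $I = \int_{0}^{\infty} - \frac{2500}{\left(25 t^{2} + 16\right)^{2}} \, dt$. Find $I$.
$- \frac{125 \pi}{64}$

Recall the elementary integral
$$J(a) = \int_{0}^{\infty} - \frac{4}{a^{2} + t^{2}} \, dt = - \frac{2 \pi}{a}.$$

Differentiating under the integral sign with respect to $a$,
$$\frac{dJ}{da} = \int_{0}^{\infty} \frac{8 a}{\left(a^{2} + t^{2}\right)^{2}} \, dt = \frac{2 \pi}{a^{2}},$$
so $\int_{0}^{\infty} - \frac{4}{\left(a^{2} + t^{2}\right)^{2}} \, dt = - \frac{\pi}{a^{3}}$.

Setting $a = \frac{4}{5}$:
$$I = - \frac{125 \pi}{64}.$$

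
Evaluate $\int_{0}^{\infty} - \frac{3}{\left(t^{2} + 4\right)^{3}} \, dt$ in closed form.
$- \frac{9 \pi}{512}$

Start from the standard arctangent integral
$$J(a) = \int_{0}^{\infty} - \frac{3}{a^{2} + t^{2}} \, dt = - \frac{3 \pi}{2 a}.$$

Differentiating under the integral sign with respect to $a$,
$$\frac{dJ}{da} = \int_{0}^{\infty} \frac{6 a}{\left(a^{2} + t^{2}\right)^{2}} \, dt = \frac{3 \pi}{2 a^{2}},$$
so $\int_{0}^{\infty} - \frac{3}{\left(a^{2} + t^{2}\right)^{2}} \, dt = - \frac{3 \pi}{4 a^{3}}$.

Repeating — each differentiation of $1/(t^2+a^2)^j$ produces $-2ja/(t^2+a^2)^{j+1}$ — and dividing through by $-2ja$ at each step yields, after $2$ differentiations in total,
$$\int_{0}^{\infty} - \frac{3}{\left(a^{2} + t^{2}\right)^{3}} \, dt = - \frac{9 \pi}{16 a^{5}}.$$

Setting $a = 2$:
$$I = - \frac{9 \pi}{512}.$$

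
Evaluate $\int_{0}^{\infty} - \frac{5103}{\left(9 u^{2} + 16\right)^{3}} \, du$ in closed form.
$- \frac{5103 \pi}{16384}$

Begin with the known result
$$J(a) = \int_{0}^{\infty} - \frac{7}{a^{2} + u^{2}} \, du = - \frac{7 \pi}{2 a}.$$

Differentiating under the integral sign with respect to $a$,
$$\frac{dJ}{da} = \int_{0}^{\infty} \frac{14 a}{\left(a^{2} + u^{2}\right)^{2}} \, du = \frac{7 \pi}{2 a^{2}},$$
so $\int_{0}^{\infty} - \frac{7}{\left(a^{2} + u^{2}\right)^{2}} \, du = - \frac{7 \pi}{4 a^{3}}$.

Repeating — each differentiation of $1/(u^2+a^2)^j$ produces $-2ja/(u^2+a^2)^{j+1}$ — and dividing through by $-2ja$ at each step yields, after $2$ differentiations in total,
$$\int_{0}^{\infty} - \frac{7}{\left(a^{2} + u^{2}\right)^{3}} \, du = - \frac{21 \pi}{16 a^{5}}.$$

Setting $a = \frac{4}{3}$:
$$I = - \frac{5103 \pi}{16384}.$$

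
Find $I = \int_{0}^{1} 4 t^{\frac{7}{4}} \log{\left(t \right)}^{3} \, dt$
$- \frac{6144}{14641}$

Start from the elementary integral
$$J(a) = \int_{0}^{1} 4 t^{a} \, dt = \frac{4}{a + 1}.$$

Differentiating under the integral sign brings down a factor of $\ln t$:
$$\frac{dJ}{da} = \int_{0}^{1} 4 t^{a} \log{\left(t \right)} \, dt = - \frac{4}{\left(a + 1\right)^{2}}.$$

Repeating $3$ times in total — each differentiation brings down another $\ln t$ — gives
$$\frac{d^{3}J}{da^{3}} = \int_{0}^{1} 4 t^{a} \log{\left(t \right)}^{3} \, dt = - \frac{24}{\left(a + 1\right)^{4}},$$
and the integrand here is exactly the target integrand, so $I = - \frac{24}{\left(a + 1\right)^{4}}$.

Setting $a = \frac{7}{4}$:
$$I = - \frac{6144}{14641}.$$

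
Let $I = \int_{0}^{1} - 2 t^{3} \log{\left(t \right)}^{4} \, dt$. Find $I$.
$- \frac{3}{64}$

Start from the elementary integral
$$J(a) = \int_{0}^{1} - 2 t^{a} \, dt = - \frac{2}{a + 1}.$$

Differentiating under the integral sign brings down a factor of $\ln t$:
$$\frac{dJ}{da} = \int_{0}^{1} - 2 t^{a} \log{\left(t \right)} \, dt = \frac{2}{\left(a + 1\right)^{2}}.$$

Repeating $4$ times in total — each differentiation brings down another $\ln t$ — gives
$$\frac{d^{4}J}{da^{4}} = \int_{0}^{1} - 2 t^{a} \log{\left(t \right)}^{4} \, dt = - \frac{48}{\left(a + 1\right)^{5}},$$
and the integrand here is exactly the target integrand, so $I = - \frac{48}{\left(a + 1\right)^{5}}$.

Setting $a = 3$:
$$I = - \frac{3}{64}.$$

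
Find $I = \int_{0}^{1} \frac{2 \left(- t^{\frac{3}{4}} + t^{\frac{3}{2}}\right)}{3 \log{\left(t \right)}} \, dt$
$\log{\left(\frac{10^{\frac{2}{3}} \sqrt[3]{7}}{7} \right)}$

Consider the one-parameter family: let $I(a) = \int_{0}^{1} \frac{2 \left(t^{\frac{3}{2}} - t^{a}\right)}{3 \log{\left(t \right)}} \, dt$.

Since $\dfrac{\partial}{\partial a}\,t^{a} = t^{a} \ln t$, the $\ln t$ in the denominator cancels and
$$\frac{dI}{da} = \int_{0}^{1} - \frac{2}{3} t^{a} \, dt = - \frac{2}{3} \left[\frac{t^{a+1}}{a+1}\right]_0^1 = - \frac{2}{3 a + 3}.$$

Integrating with respect to $a$ gives $I(a) = - \frac{2 \log{\left(a + 1 \right)}}{3} - \frac{2 \log{\left(2 \right)}}{3} + \frac{2 \log{\left(5 \right)}}{3} + C$.

At $a = \frac{3}{2}$ the integrand is identically $0$, so $I(\frac{3}{2}) = 0$. The closed form gives $0$, hence $C = 0$.

Setting $a = \frac{3}{4}$:
$$I = \log{\left(\frac{10^{\frac{2}{3}} \sqrt[3]{7}}{7} \right)}.$$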